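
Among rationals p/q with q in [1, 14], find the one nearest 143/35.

Expand x = 143/35 as a continued fraction with the Euclidean algorithm:
  143 = 4*35 + 3, so a_0 = 4.
  35 = 11*3 + 2, so a_1 = 11.
  3 = 1*2 + 1, so a_2 = 1.
  2 = 2*1 + 0, so a_3 = 2.
so x = [4; 11, 1, 2].
Convergents (p_i = a_i*p_{i-1} + p_{i-2}, q_i = a_i*q_{i-1} + q_{i-2} with p_{-2}=0, p_{-1}=1, q_{-2}=1, q_{-1}=0), until the denominator exceeds 14:
  i=0: a_0=4, p_0 = 4*1 + 0 = 4, q_0 = 4*0 + 1 = 1.
  i=1: a_1=11, p_1 = 11*4 + 1 = 45, q_1 = 11*1 + 0 = 11.
  i=2: a_2=1, p_2 = 1*45 + 4 = 49, q_2 = 1*11 + 1 = 12.
  i=3: a_3=2, p_3 = 2*49 + 45 = 143, q_3 = 2*12 + 11 = 35.
q_3 = 35 > 14, so the last convergent with denominator <= 14 is p_2/q_2 = 49/12.
The closest fraction with denominator <= 14 is either p_2/q_2 or the intermediate fraction (k*p_2 + p_1)/(k*q_2 + q_1) with the largest k >= 1 whose denominator stays <= 14; these approach x as k grows, and every other convergent or intermediate fraction in range is farther away.
Largest k: floor((14 - q_1)/q_2) = floor((14 - 11)/12) = 0.
Since k = 0, no intermediate fraction beyond p_2/q_2 has denominator <= 14, so the convergent 49/12 is the closest (its error is |143*12 - 49*35|/(35*12) = 1/420).

49/12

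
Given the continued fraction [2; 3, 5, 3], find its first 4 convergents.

Using the convergent recurrence p_i = a_i*p_{i-1} + p_{i-2}, q_i = a_i*q_{i-1} + q_{i-2} with p_{-2}=0, p_{-1}=1, q_{-2}=1, q_{-1}=0:
  i=0: a_0=2, p_0 = 2*1 + 0 = 2, q_0 = 2*0 + 1 = 1.
  i=1: a_1=3, p_1 = 3*2 + 1 = 7, q_1 = 3*1 + 0 = 3.
  i=2: a_2=5, p_2 = 5*7 + 2 = 37, q_2 = 5*3 + 1 = 16.
  i=3: a_3=3, p_3 = 3*37 + 7 = 118, q_3 = 3*16 + 3 = 51.

2/1, 7/3, 37/16, 118/51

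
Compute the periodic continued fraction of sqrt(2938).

[54; (4, 1, 11, 4, 11, 1, 4, 108)]

Write x_i = (sqrt(2938) + m_i)/d_i with (m_0, d_0) = (0, 1). a_0 = floor(sqrt(2938)) = 54, since 54^2 = 2916 <= 2938 < 3025 = 55^2.
Iterate m_{i+1} = d_i*a_i - m_i, d_{i+1} = (2938 - m_{i+1}^2)/d_i, a_{i+1} = floor((a_0 + m_{i+1})/d_{i+1}):
  m_1 = 1*54 - 0 = 54, d_1 = (2938 - 54^2)/1 = 22/1 = 22, a_1 = floor((54 + 54)/22) = 4.
  m_2 = 22*4 - 54 = 34, d_2 = (2938 - 34^2)/22 = 1782/22 = 81, a_2 = floor((54 + 34)/81) = 1.
  m_3 = 81*1 - 34 = 47, d_3 = (2938 - 47^2)/81 = 729/81 = 9, a_3 = floor((54 + 47)/9) = 11.
  m_4 = 9*11 - 47 = 52, d_4 = (2938 - 52^2)/9 = 234/9 = 26, a_4 = floor((54 + 52)/26) = 4.
  m_5 = 26*4 - 52 = 52, d_5 = (2938 - 52^2)/26 = 234/26 = 9, a_5 = floor((54 + 52)/9) = 11.
  m_6 = 9*11 - 52 = 47, d_6 = (2938 - 47^2)/9 = 729/9 = 81, a_6 = floor((54 + 47)/81) = 1.
  m_7 = 81*1 - 47 = 34, d_7 = (2938 - 34^2)/81 = 1782/81 = 22, a_7 = floor((54 + 34)/22) = 4.
  m_8 = 22*4 - 34 = 54, d_8 = (2938 - 54^2)/22 = 22/22 = 1, a_8 = floor((54 + 54)/1) = 108.
  m_9 = 1*108 - 54 = 54, d_9 = (2938 - 54^2)/1 = 22/1 = 22: (m_9, d_9) = (m_1, d_1) = (54, 22), so from here the quotients repeat a_1, ..., a_8; the period length is 8.
Hence the expansion of sqrt(2938) is a_0 = 54 followed by the repeating block 4, 1, 11, 4, 11, 1, 4, 108 (period 8).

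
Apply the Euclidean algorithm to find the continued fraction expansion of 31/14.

Run the Euclidean algorithm on 31 and 14; the successive quotients are the partial quotients a_0, a_1, ... (each step inverts the fractional part left over by the previous one):
  31 = 2*14 + 3, so a_0 = 2.
  14 = 4*3 + 2, so a_1 = 4.
  3 = 1*2 + 1, so a_2 = 1.
  2 = 2*1 + 0, so a_3 = 2.
The remainder reaches 0 after 4 divisions, so the expansion has 4 partial quotients, read off in order.

[2; 4, 1, 2]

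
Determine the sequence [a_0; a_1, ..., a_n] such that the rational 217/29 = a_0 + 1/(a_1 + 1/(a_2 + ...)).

[7; 2, 14]

Run the Euclidean algorithm on 217 and 29; the successive quotients are the partial quotients a_0, a_1, ... (each step inverts the fractional part left over by the previous one):
  217 = 7*29 + 14, so a_0 = 7.
  29 = 2*14 + 1, so a_1 = 2.
  14 = 14*1 + 0, so a_2 = 14.
The remainder reaches 0 after 3 divisions, so the expansion has 3 partial quotients, read off in order.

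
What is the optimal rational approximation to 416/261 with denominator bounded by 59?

Expand x = 416/261 as a continued fraction with the Euclidean algorithm:
  416 = 1*261 + 155, so a_0 = 1.
  261 = 1*155 + 106, so a_1 = 1.
  155 = 1*106 + 49, so a_2 = 1.
  106 = 2*49 + 8, so a_3 = 2.
  49 = 6*8 + 1, so a_4 = 6.
  8 = 8*1 + 0, so a_5 = 8.
so x = [1; 1, 1, 2, 6, 8].
Convergents (p_i = a_i*p_{i-1} + p_{i-2}, q_i = a_i*q_{i-1} + q_{i-2} with p_{-2}=0, p_{-1}=1, q_{-2}=1, q_{-1}=0), until the denominator exceeds 59:
  i=0: a_0=1, p_0 = 1*1 + 0 = 1, q_0 = 1*0 + 1 = 1.
  i=1: a_1=1, p_1 = 1*1 + 1 = 2, q_1 = 1*1 + 0 = 1.
  i=2: a_2=1, p_2 = 1*2 + 1 = 3, q_2 = 1*1 + 1 = 2.
  i=3: a_3=2, p_3 = 2*3 + 2 = 8, q_3 = 2*2 + 1 = 5.
  i=4: a_4=6, p_4 = 6*8 + 3 = 51, q_4 = 6*5 + 2 = 32.
  i=5: a_5=8, p_5 = 8*51 + 8 = 416, q_5 = 8*32 + 5 = 261.
q_5 = 261 > 59, so the last convergent with denominator <= 59 is p_4/q_4 = 51/32.
The closest fraction with denominator <= 59 is either p_4/q_4 or the intermediate fraction (k*p_4 + p_3)/(k*q_4 + q_3) with the largest k >= 1 whose denominator stays <= 59; these approach x as k grows, and every other convergent or intermediate fraction in range is farther away.
Largest k: floor((59 - q_3)/q_4) = floor((59 - 5)/32) = 1.
That gives (1*51 + 8)/(1*32 + 5) = 59/37.
Compare the errors: |x - 51/32| = |416*32 - 51*261|/(261*32) = 1/8352, and |x - 59/37| = |416*37 - 59*261|/(261*37) = 7/9657.
Cross-multiplying, 1*9657 = 9657 < 58464 = 7*8352, so 1/8352 is smaller: the convergent 51/32 is closer to x than 59/37.

51/32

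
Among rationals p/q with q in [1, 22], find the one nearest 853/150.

Expand x = 853/150 as a continued fraction with the Euclidean algorithm:
  853 = 5*150 + 103, so a_0 = 5.
  150 = 1*103 + 47, so a_1 = 1.
  103 = 2*47 + 9, so a_2 = 2.
  47 = 5*9 + 2, so a_3 = 5.
  9 = 4*2 + 1, so a_4 = 4.
  2 = 2*1 + 0, so a_5 = 2.
so x = [5; 1, 2, 5, 4, 2].
Convergents (p_i = a_i*p_{i-1} + p_{i-2}, q_i = a_i*q_{i-1} + q_{i-2} with p_{-2}=0, p_{-1}=1, q_{-2}=1, q_{-1}=0), until the denominator exceeds 22:
  i=0: a_0=5, p_0 = 5*1 + 0 = 5, q_0 = 5*0 + 1 = 1.
  i=1: a_1=1, p_1 = 1*5 + 1 = 6, q_1 = 1*1 + 0 = 1.
  i=2: a_2=2, p_2 = 2*6 + 5 = 17, q_2 = 2*1 + 1 = 3.
  i=3: a_3=5, p_3 = 5*17 + 6 = 91, q_3 = 5*3 + 1 = 16.
  i=4: a_4=4, p_4 = 4*91 + 17 = 381, q_4 = 4*16 + 3 = 67.
q_4 = 67 > 22, so the last convergent with denominator <= 22 is p_3/q_3 = 91/16.
The closest fraction with denominator <= 22 is either p_3/q_3 or the intermediate fraction (k*p_3 + p_2)/(k*q_3 + q_2) with the largest k >= 1 whose denominator stays <= 22; these approach x as k grows, and every other convergent or intermediate fraction in range is farther away.
Largest k: floor((22 - q_2)/q_3) = floor((22 - 3)/16) = 1.
That gives (1*91 + 17)/(1*16 + 3) = 108/19.
Compare the errors: |x - 91/16| = |853*16 - 91*150|/(150*16) = 2/2400, and |x - 108/19| = |853*19 - 108*150|/(150*19) = 7/2850.
Cross-multiplying, 2*2850 = 5700 < 16800 = 7*2400, so 2/2400 is smaller: the convergent 91/16 is closer to x than 108/19.

91/16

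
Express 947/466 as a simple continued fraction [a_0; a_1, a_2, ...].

[2; 31, 15]

Run the Euclidean algorithm on 947 and 466; the successive quotients are the partial quotients a_0, a_1, ... (each step inverts the fractional part left over by the previous one):
  947 = 2*466 + 15, so a_0 = 2.
  466 = 31*15 + 1, so a_1 = 31.
  15 = 15*1 + 0, so a_2 = 15.
The remainder reaches 0 after 3 divisions, so the expansion has 3 partial quotients, read off in order.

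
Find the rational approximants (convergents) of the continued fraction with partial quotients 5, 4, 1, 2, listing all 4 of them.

5/1, 21/4, 26/5, 73/14

Using the convergent recurrence p_i = a_i*p_{i-1} + p_{i-2}, q_i = a_i*q_{i-1} + q_{i-2} with p_{-2}=0, p_{-1}=1, q_{-2}=1, q_{-1}=0:
  i=0: a_0=5, p_0 = 5*1 + 0 = 5, q_0 = 5*0 + 1 = 1.
  i=1: a_1=4, p_1 = 4*5 + 1 = 21, q_1 = 4*1 + 0 = 4.
  i=2: a_2=1, p_2 = 1*21 + 5 = 26, q_2 = 1*4 + 1 = 5.
  i=3: a_3=2, p_3 = 2*26 + 21 = 73, q_3 = 2*5 + 4 = 14.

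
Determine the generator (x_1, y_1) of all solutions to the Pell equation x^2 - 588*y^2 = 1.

First expand sqrt(588) as a continued fraction. With x_i = (sqrt(588) + m_i)/d_i and (m_0, d_0) = (0, 1): a_0 = floor(sqrt(588)) = 24, since 24^2 = 576 <= 588 < 625 = 25^2.
Iterate m_{i+1} = d_i*a_i - m_i, d_{i+1} = (588 - m_{i+1}^2)/d_i, a_{i+1} = floor((a_0 + m_{i+1})/d_{i+1}):
  m_1 = 1*24 - 0 = 24, d_1 = (588 - 24^2)/1 = 12/1 = 12, a_1 = floor((24 + 24)/12) = 4.
  m_2 = 12*4 - 24 = 24, d_2 = (588 - 24^2)/12 = 12/12 = 1, a_2 = floor((24 + 24)/1) = 48.
  m_3 = 1*48 - 24 = 24, d_3 = (588 - 24^2)/1 = 12/1 = 12: (m_3, d_3) = (m_1, d_1) = (24, 12), so from here the quotients repeat a_1, a_2; the period length is 2.
So sqrt(588) = [24; (4, 48)] with period length k = 2.
k is even, so the fundamental solution of x^2 - 588y^2 = 1 is (p_{k-1}, q_{k-1}) = (p_1, q_1); compute convergents through index 1.
Convergents (p_i = a_i*p_{i-1} + p_{i-2}, q_i = a_i*q_{i-1} + q_{i-2} with p_{-2}=0, p_{-1}=1, q_{-2}=1, q_{-1}=0):
  i=0: a_0=24, p_0 = 24*1 + 0 = 24, q_0 = 24*0 + 1 = 1.
  i=1: a_1=4, p_1 = 4*24 + 1 = 97, q_1 = 4*1 + 0 = 4.
Check: 97^2 - 588*4^2 = 9409 - 9408 = 1, so (x, y) = (97, 4) solves the equation, and by the theorem it is the least positive solution.

(x, y) = (97, 4)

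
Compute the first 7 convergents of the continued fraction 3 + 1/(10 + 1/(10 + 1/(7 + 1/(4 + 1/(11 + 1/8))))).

3/1, 31/10, 313/101, 2222/717, 9201/2969, 103433/33376, 836665/269977

Using the convergent recurrence p_i = a_i*p_{i-1} + p_{i-2}, q_i = a_i*q_{i-1} + q_{i-2} with p_{-2}=0, p_{-1}=1, q_{-2}=1, q_{-1}=0:
  i=0: a_0=3, p_0 = 3*1 + 0 = 3, q_0 = 3*0 + 1 = 1.
  i=1: a_1=10, p_1 = 10*3 + 1 = 31, q_1 = 10*1 + 0 = 10.
  i=2: a_2=10, p_2 = 10*31 + 3 = 313, q_2 = 10*10 + 1 = 101.
  i=3: a_3=7, p_3 = 7*313 + 31 = 2222, q_3 = 7*101 + 10 = 717.
  i=4: a_4=4, p_4 = 4*2222 + 313 = 9201, q_4 = 4*717 + 101 = 2969.
  i=5: a_5=11, p_5 = 11*9201 + 2222 = 103433, q_5 = 11*2969 + 717 = 33376.
  i=6: a_6=8, p_6 = 8*103433 + 9201 = 836665, q_6 = 8*33376 + 2969 = 269977.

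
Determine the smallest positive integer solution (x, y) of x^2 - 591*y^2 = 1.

First expand sqrt(591) as a continued fraction. With x_i = (sqrt(591) + m_i)/d_i and (m_0, d_0) = (0, 1): a_0 = floor(sqrt(591)) = 24, since 24^2 = 576 <= 591 < 625 = 25^2.
Iterate m_{i+1} = d_i*a_i - m_i, d_{i+1} = (591 - m_{i+1}^2)/d_i, a_{i+1} = floor((a_0 + m_{i+1})/d_{i+1}):
  m_1 = 1*24 - 0 = 24, d_1 = (591 - 24^2)/1 = 15/1 = 15, a_1 = floor((24 + 24)/15) = 3.
  m_2 = 15*3 - 24 = 21, d_2 = (591 - 21^2)/15 = 150/15 = 10, a_2 = floor((24 + 21)/10) = 4.
  m_3 = 10*4 - 21 = 19, d_3 = (591 - 19^2)/10 = 230/10 = 23, a_3 = floor((24 + 19)/23) = 1.
  m_4 = 23*1 - 19 = 4, d_4 = (591 - 4^2)/23 = 575/23 = 25, a_4 = floor((24 + 4)/25) = 1.
  m_5 = 25*1 - 4 = 21, d_5 = (591 - 21^2)/25 = 150/25 = 6, a_5 = floor((24 + 21)/6) = 7.
  m_6 = 6*7 - 21 = 21, d_6 = (591 - 21^2)/6 = 150/6 = 25, a_6 = floor((24 + 21)/25) = 1.
  m_7 = 25*1 - 21 = 4, d_7 = (591 - 4^2)/25 = 575/25 = 23, a_7 = floor((24 + 4)/23) = 1.
  m_8 = 23*1 - 4 = 19, d_8 = (591 - 19^2)/23 = 230/23 = 10, a_8 = floor((24 + 19)/10) = 4.
  m_9 = 10*4 - 19 = 21, d_9 = (591 - 21^2)/10 = 150/10 = 15, a_9 = floor((24 + 21)/15) = 3.
  m_10 = 15*3 - 21 = 24, d_10 = (591 - 24^2)/15 = 15/15 = 1, a_10 = floor((24 + 24)/1) = 48.
  m_11 = 1*48 - 24 = 24, d_11 = (591 - 24^2)/1 = 15/1 = 15: (m_11, d_11) = (m_1, d_1) = (24, 15), so from here the quotients repeat a_1, ..., a_10; the period length is 10.
So sqrt(591) = [24; (3, 4, 1, 1, 7, 1, 1, 4, 3, 48)] with period length k = 10.
k is even, so the fundamental solution of x^2 - 591y^2 = 1 is (p_{k-1}, q_{k-1}) = (p_9, q_9); compute convergents through index 9.
Convergents (p_i = a_i*p_{i-1} + p_{i-2}, q_i = a_i*q_{i-1} + q_{i-2} with p_{-2}=0, p_{-1}=1, q_{-2}=1, q_{-1}=0):
  i=0: a_0=24, p_0 = 24*1 + 0 = 24, q_0 = 24*0 + 1 = 1.
  i=1: a_1=3, p_1 = 3*24 + 1 = 73, q_1 = 3*1 + 0 = 3.
  i=2: a_2=4, p_2 = 4*73 + 24 = 316, q_2 = 4*3 + 1 = 13.
  i=3: a_3=1, p_3 = 1*316 + 73 = 389, q_3 = 1*13 + 3 = 16.
  i=4: a_4=1, p_4 = 1*389 + 316 = 705, q_4 = 1*16 + 13 = 29.
  i=5: a_5=7, p_5 = 7*705 + 389 = 5324, q_5 = 7*29 + 16 = 219.
  i=6: a_6=1, p_6 = 1*5324 + 705 = 6029, q_6 = 1*219 + 29 = 248.
  i=7: a_7=1, p_7 = 1*6029 + 5324 = 11353, q_7 = 1*248 + 219 = 467.
  i=8: a_8=4, p_8 = 4*11353 + 6029 = 51441, q_8 = 4*467 + 248 = 2116.
  i=9: a_9=3, p_9 = 3*51441 + 11353 = 165676, q_9 = 3*2116 + 467 = 6815.
Check: 165676^2 - 591*6815^2 = 27448536976 - 27448536975 = 1, so (x, y) = (165676, 6815) solves the equation, and by the theorem it is the least positive solution.

(x, y) = (165676, 6815)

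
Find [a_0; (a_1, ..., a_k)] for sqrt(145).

[12; (24)]

Write x_i = (sqrt(145) + m_i)/d_i with (m_0, d_0) = (0, 1). a_0 = floor(sqrt(145)) = 12, since 12^2 = 144 <= 145 < 169 = 13^2.
Iterate m_{i+1} = d_i*a_i - m_i, d_{i+1} = (145 - m_{i+1}^2)/d_i, a_{i+1} = floor((a_0 + m_{i+1})/d_{i+1}):
  m_1 = 1*12 - 0 = 12, d_1 = (145 - 12^2)/1 = 1/1 = 1, a_1 = floor((12 + 12)/1) = 24.
  m_2 = 1*24 - 12 = 12, d_2 = (145 - 12^2)/1 = 1/1 = 1: (m_2, d_2) = (m_1, d_1) = (12, 1), so from here the quotient a_1 repeats; the period length is 1.
Hence the expansion of sqrt(145) is a_0 = 12 followed by the repeating block 24 (period 1).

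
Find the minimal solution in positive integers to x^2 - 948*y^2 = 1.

First expand sqrt(948) as a continued fraction. With x_i = (sqrt(948) + m_i)/d_i and (m_0, d_0) = (0, 1): a_0 = floor(sqrt(948)) = 30, since 30^2 = 900 <= 948 < 961 = 31^2.
Iterate m_{i+1} = d_i*a_i - m_i, d_{i+1} = (948 - m_{i+1}^2)/d_i, a_{i+1} = floor((a_0 + m_{i+1})/d_{i+1}):
  m_1 = 1*30 - 0 = 30, d_1 = (948 - 30^2)/1 = 48/1 = 48, a_1 = floor((30 + 30)/48) = 1.
  m_2 = 48*1 - 30 = 18, d_2 = (948 - 18^2)/48 = 624/48 = 13, a_2 = floor((30 + 18)/13) = 3.
  m_3 = 13*3 - 18 = 21, d_3 = (948 - 21^2)/13 = 507/13 = 39, a_3 = floor((30 + 21)/39) = 1.
  m_4 = 39*1 - 21 = 18, d_4 = (948 - 18^2)/39 = 624/39 = 16, a_4 = floor((30 + 18)/16) = 3.
  m_5 = 16*3 - 18 = 30, d_5 = (948 - 30^2)/16 = 48/16 = 3, a_5 = floor((30 + 30)/3) = 20.
  m_6 = 3*20 - 30 = 30, d_6 = (948 - 30^2)/3 = 48/3 = 16, a_6 = floor((30 + 30)/16) = 3.
  m_7 = 16*3 - 30 = 18, d_7 = (948 - 18^2)/16 = 624/16 = 39, a_7 = floor((30 + 18)/39) = 1.
  m_8 = 39*1 - 18 = 21, d_8 = (948 - 21^2)/39 = 507/39 = 13, a_8 = floor((30 + 21)/13) = 3.
  m_9 = 13*3 - 21 = 18, d_9 = (948 - 18^2)/13 = 624/13 = 48, a_9 = floor((30 + 18)/48) = 1.
  m_10 = 48*1 - 18 = 30, d_10 = (948 - 30^2)/48 = 48/48 = 1, a_10 = floor((30 + 30)/1) = 60.
  m_11 = 1*60 - 30 = 30, d_11 = (948 - 30^2)/1 = 48/1 = 48: (m_11, d_11) = (m_1, d_1) = (30, 48), so from here the quotients repeat a_1, ..., a_10; the period length is 10.
So sqrt(948) = [30; (1, 3, 1, 3, 20, 3, 1, 3, 1, 60)] with period length k = 10.
k is even, so the fundamental solution of x^2 - 948y^2 = 1 is (p_{k-1}, q_{k-1}) = (p_9, q_9); compute convergents through index 9.
Convergents (p_i = a_i*p_{i-1} + p_{i-2}, q_i = a_i*q_{i-1} + q_{i-2} with p_{-2}=0, p_{-1}=1, q_{-2}=1, q_{-1}=0):
  i=0: a_0=30, p_0 = 30*1 + 0 = 30, q_0 = 30*0 + 1 = 1.
  i=1: a_1=1, p_1 = 1*30 + 1 = 31, q_1 = 1*1 + 0 = 1.
  i=2: a_2=3, p_2 = 3*31 + 30 = 123, q_2 = 3*1 + 1 = 4.
  i=3: a_3=1, p_3 = 1*123 + 31 = 154, q_3 = 1*4 + 1 = 5.
  i=4: a_4=3, p_4 = 3*154 + 123 = 585, q_4 = 3*5 + 4 = 19.
  i=5: a_5=20, p_5 = 20*585 + 154 = 11854, q_5 = 20*19 + 5 = 385.
  i=6: a_6=3, p_6 = 3*11854 + 585 = 36147, q_6 = 3*385 + 19 = 1174.
  i=7: a_7=1, p_7 = 1*36147 + 11854 = 48001, q_7 = 1*1174 + 385 = 1559.
  i=8: a_8=3, p_8 = 3*48001 + 36147 = 180150, q_8 = 3*1559 + 1174 = 5851.
  i=9: a_9=1, p_9 = 1*180150 + 48001 = 228151, q_9 = 1*5851 + 1559 = 7410.
Check: 228151^2 - 948*7410^2 = 52052878801 - 52052878800 = 1, so (x, y) = (228151, 7410) solves the equation, and by the theorem it is the least positive solution.

(x, y) = (228151, 7410)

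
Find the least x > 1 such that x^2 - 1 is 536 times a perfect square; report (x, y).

First expand sqrt(536) as a continued fraction. With x_i = (sqrt(536) + m_i)/d_i and (m_0, d_0) = (0, 1): a_0 = floor(sqrt(536)) = 23, since 23^2 = 529 <= 536 < 576 = 24^2.
Iterate m_{i+1} = d_i*a_i - m_i, d_{i+1} = (536 - m_{i+1}^2)/d_i, a_{i+1} = floor((a_0 + m_{i+1})/d_{i+1}):
  m_1 = 1*23 - 0 = 23, d_1 = (536 - 23^2)/1 = 7/1 = 7, a_1 = floor((23 + 23)/7) = 6.
  m_2 = 7*6 - 23 = 19, d_2 = (536 - 19^2)/7 = 175/7 = 25, a_2 = floor((23 + 19)/25) = 1.
  m_3 = 25*1 - 19 = 6, d_3 = (536 - 6^2)/25 = 500/25 = 20, a_3 = floor((23 + 6)/20) = 1.
  m_4 = 20*1 - 6 = 14, d_4 = (536 - 14^2)/20 = 340/20 = 17, a_4 = floor((23 + 14)/17) = 2.
  m_5 = 17*2 - 14 = 20, d_5 = (536 - 20^2)/17 = 136/17 = 8, a_5 = floor((23 + 20)/8) = 5.
  m_6 = 8*5 - 20 = 20, d_6 = (536 - 20^2)/8 = 136/8 = 17, a_6 = floor((23 + 20)/17) = 2.
  m_7 = 17*2 - 20 = 14, d_7 = (536 - 14^2)/17 = 340/17 = 20, a_7 = floor((23 + 14)/20) = 1.
  m_8 = 20*1 - 14 = 6, d_8 = (536 - 6^2)/20 = 500/20 = 25, a_8 = floor((23 + 6)/25) = 1.
  m_9 = 25*1 - 6 = 19, d_9 = (536 - 19^2)/25 = 175/25 = 7, a_9 = floor((23 + 19)/7) = 6.
  m_10 = 7*6 - 19 = 23, d_10 = (536 - 23^2)/7 = 7/7 = 1, a_10 = floor((23 + 23)/1) = 46.
  m_11 = 1*46 - 23 = 23, d_11 = (536 - 23^2)/1 = 7/1 = 7: (m_11, d_11) = (m_1, d_1) = (23, 7), so from here the quotients repeat a_1, ..., a_10; the period length is 10.
So sqrt(536) = [23; (6, 1, 1, 2, 5, 2, 1, 1, 6, 46)] with period length k = 10.
k is even, so the fundamental solution of x^2 - 536y^2 = 1 is (p_{k-1}, q_{k-1}) = (p_9, q_9); compute convergents through index 9.
Convergents (p_i = a_i*p_{i-1} + p_{i-2}, q_i = a_i*q_{i-1} + q_{i-2} with p_{-2}=0, p_{-1}=1, q_{-2}=1, q_{-1}=0):
  i=0: a_0=23, p_0 = 23*1 + 0 = 23, q_0 = 23*0 + 1 = 1.
  i=1: a_1=6, p_1 = 6*23 + 1 = 139, q_1 = 6*1 + 0 = 6.
  i=2: a_2=1, p_2 = 1*139 + 23 = 162, q_2 = 1*6 + 1 = 7.
  i=3: a_3=1, p_3 = 1*162 + 139 = 301, q_3 = 1*7 + 6 = 13.
  i=4: a_4=2, p_4 = 2*301 + 162 = 764, q_4 = 2*13 + 7 = 33.
  i=5: a_5=5, p_5 = 5*764 + 301 = 4121, q_5 = 5*33 + 13 = 178.
  i=6: a_6=2, p_6 = 2*4121 + 764 = 9006, q_6 = 2*178 + 33 = 389.
  i=7: a_7=1, p_7 = 1*9006 + 4121 = 13127, q_7 = 1*389 + 178 = 567.
  i=8: a_8=1, p_8 = 1*13127 + 9006 = 22133, q_8 = 1*567 + 389 = 956.
  i=9: a_9=6, p_9 = 6*22133 + 13127 = 145925, q_9 = 6*956 + 567 = 6303.
Check: 145925^2 - 536*6303^2 = 21294105625 - 21294105624 = 1, so (x, y) = (145925, 6303) solves the equation, and by the theorem it is the least positive solution.

(x, y) = (145925, 6303)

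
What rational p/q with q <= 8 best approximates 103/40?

Expand x = 103/40 as a continued fraction with the Euclidean algorithm:
  103 = 2*40 + 23, so a_0 = 2.
  40 = 1*23 + 17, so a_1 = 1.
  23 = 1*17 + 6, so a_2 = 1.
  17 = 2*6 + 5, so a_3 = 2.
  6 = 1*5 + 1, so a_4 = 1.
  5 = 5*1 + 0, so a_5 = 5.
so x = [2; 1, 1, 2, 1, 5].
Convergents (p_i = a_i*p_{i-1} + p_{i-2}, q_i = a_i*q_{i-1} + q_{i-2} with p_{-2}=0, p_{-1}=1, q_{-2}=1, q_{-1}=0), until the denominator exceeds 8:
  i=0: a_0=2, p_0 = 2*1 + 0 = 2, q_0 = 2*0 + 1 = 1.
  i=1: a_1=1, p_1 = 1*2 + 1 = 3, q_1 = 1*1 + 0 = 1.
  i=2: a_2=1, p_2 = 1*3 + 2 = 5, q_2 = 1*1 + 1 = 2.
  i=3: a_3=2, p_3 = 2*5 + 3 = 13, q_3 = 2*2 + 1 = 5.
  i=4: a_4=1, p_4 = 1*13 + 5 = 18, q_4 = 1*5 + 2 = 7.
  i=5: a_5=5, p_5 = 5*18 + 13 = 103, q_5 = 5*7 + 5 = 40.
q_5 = 40 > 8, so the last convergent with denominator <= 8 is p_4/q_4 = 18/7.
The closest fraction with denominator <= 8 is either p_4/q_4 or the intermediate fraction (k*p_4 + p_3)/(k*q_4 + q_3) with the largest k >= 1 whose denominator stays <= 8; these approach x as k grows, and every other convergent or intermediate fraction in range is farther away.
Largest k: floor((8 - q_3)/q_4) = floor((8 - 5)/7) = 0.
Since k = 0, no intermediate fraction beyond p_4/q_4 has denominator <= 8, so the convergent 18/7 is the closest (its error is |103*7 - 18*40|/(40*7) = 1/280).

18/7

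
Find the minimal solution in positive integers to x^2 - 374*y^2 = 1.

First expand sqrt(374) as a continued fraction. With x_i = (sqrt(374) + m_i)/d_i and (m_0, d_0) = (0, 1): a_0 = floor(sqrt(374)) = 19, since 19^2 = 361 <= 374 < 400 = 20^2.
Iterate m_{i+1} = d_i*a_i - m_i, d_{i+1} = (374 - m_{i+1}^2)/d_i, a_{i+1} = floor((a_0 + m_{i+1})/d_{i+1}):
  m_1 = 1*19 - 0 = 19, d_1 = (374 - 19^2)/1 = 13/1 = 13, a_1 = floor((19 + 19)/13) = 2.
  m_2 = 13*2 - 19 = 7, d_2 = (374 - 7^2)/13 = 325/13 = 25, a_2 = floor((19 + 7)/25) = 1.
  m_3 = 25*1 - 7 = 18, d_3 = (374 - 18^2)/25 = 50/25 = 2, a_3 = floor((19 + 18)/2) = 18.
  m_4 = 2*18 - 18 = 18, d_4 = (374 - 18^2)/2 = 50/2 = 25, a_4 = floor((19 + 18)/25) = 1.
  m_5 = 25*1 - 18 = 7, d_5 = (374 - 7^2)/25 = 325/25 = 13, a_5 = floor((19 + 7)/13) = 2.
  m_6 = 13*2 - 7 = 19, d_6 = (374 - 19^2)/13 = 13/13 = 1, a_6 = floor((19 + 19)/1) = 38.
  m_7 = 1*38 - 19 = 19, d_7 = (374 - 19^2)/1 = 13/1 = 13: (m_7, d_7) = (m_1, d_1) = (19, 13), so from here the quotients repeat a_1, ..., a_6; the period length is 6.
So sqrt(374) = [19; (2, 1, 18, 1, 2, 38)] with period length k = 6.
k is even, so the fundamental solution of x^2 - 374y^2 = 1 is (p_{k-1}, q_{k-1}) = (p_5, q_5); compute convergents through index 5.
Convergents (p_i = a_i*p_{i-1} + p_{i-2}, q_i = a_i*q_{i-1} + q_{i-2} with p_{-2}=0, p_{-1}=1, q_{-2}=1, q_{-1}=0):
  i=0: a_0=19, p_0 = 19*1 + 0 = 19, q_0 = 19*0 + 1 = 1.
  i=1: a_1=2, p_1 = 2*19 + 1 = 39, q_1 = 2*1 + 0 = 2.
  i=2: a_2=1, p_2 = 1*39 + 19 = 58, q_2 = 1*2 + 1 = 3.
  i=3: a_3=18, p_3 = 18*58 + 39 = 1083, q_3 = 18*3 + 2 = 56.
  i=4: a_4=1, p_4 = 1*1083 + 58 = 1141, q_4 = 1*56 + 3 = 59.
  i=5: a_5=2, p_5 = 2*1141 + 1083 = 3365, q_5 = 2*59 + 56 = 174.
Check: 3365^2 - 374*174^2 = 11323225 - 11323224 = 1, so (x, y) = (3365, 174) solves the equation, and by the theorem it is the least positive solution.

(x, y) = (3365, 174)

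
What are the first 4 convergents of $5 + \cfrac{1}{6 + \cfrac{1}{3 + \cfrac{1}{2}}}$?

Using the convergent recurrence p_i = a_i*p_{i-1} + p_{i-2}, q_i = a_i*q_{i-1} + q_{i-2} with p_{-2}=0, p_{-1}=1, q_{-2}=1, q_{-1}=0:
  i=0: a_0=5, p_0 = 5*1 + 0 = 5, q_0 = 5*0 + 1 = 1.
  i=1: a_1=6, p_1 = 6*5 + 1 = 31, q_1 = 6*1 + 0 = 6.
  i=2: a_2=3, p_2 = 3*31 + 5 = 98, q_2 = 3*6 + 1 = 19.
  i=3: a_3=2, p_3 = 2*98 + 31 = 227, q_3 = 2*19 + 6 = 44.

5/1, 31/6, 98/19, 227/44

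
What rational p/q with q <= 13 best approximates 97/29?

10/3

Expand x = 97/29 as a continued fraction with the Euclidean algorithm:
  97 = 3*29 + 10, so a_0 = 3.
  29 = 2*10 + 9, so a_1 = 2.
  10 = 1*9 + 1, so a_2 = 1.
  9 = 9*1 + 0, so a_3 = 9.
so x = [3; 2, 1, 9].
Convergents (p_i = a_i*p_{i-1} + p_{i-2}, q_i = a_i*q_{i-1} + q_{i-2} with p_{-2}=0, p_{-1}=1, q_{-2}=1, q_{-1}=0), until the denominator exceeds 13:
  i=0: a_0=3, p_0 = 3*1 + 0 = 3, q_0 = 3*0 + 1 = 1.
  i=1: a_1=2, p_1 = 2*3 + 1 = 7, q_1 = 2*1 + 0 = 2.
  i=2: a_2=1, p_2 = 1*7 + 3 = 10, q_2 = 1*2 + 1 = 3.
  i=3: a_3=9, p_3 = 9*10 + 7 = 97, q_3 = 9*3 + 2 = 29.
q_3 = 29 > 13, so the last convergent with denominator <= 13 is p_2/q_2 = 10/3.
The closest fraction with denominator <= 13 is either p_2/q_2 or the intermediate fraction (k*p_2 + p_1)/(k*q_2 + q_1) with the largest k >= 1 whose denominator stays <= 13; these approach x as k grows, and every other convergent or intermediate fraction in range is farther away.
Largest k: floor((13 - q_1)/q_2) = floor((13 - 2)/3) = 3.
That gives (3*10 + 7)/(3*3 + 2) = 37/11.
Compare the errors: |x - 10/3| = |97*3 - 10*29|/(29*3) = 1/87, and |x - 37/11| = |97*11 - 37*29|/(29*11) = 6/319.
Cross-multiplying, 1*319 = 319 < 522 = 6*87, so 1/87 is smaller: the convergent 10/3 is closer to x than 37/11.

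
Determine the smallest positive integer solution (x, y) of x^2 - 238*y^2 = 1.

(x, y) = (11663, 756)

First expand sqrt(238) as a continued fraction. With x_i = (sqrt(238) + m_i)/d_i and (m_0, d_0) = (0, 1): a_0 = floor(sqrt(238)) = 15, since 15^2 = 225 <= 238 < 256 = 16^2.
Iterate m_{i+1} = d_i*a_i - m_i, d_{i+1} = (238 - m_{i+1}^2)/d_i, a_{i+1} = floor((a_0 + m_{i+1})/d_{i+1}):
  m_1 = 1*15 - 0 = 15, d_1 = (238 - 15^2)/1 = 13/1 = 13, a_1 = floor((15 + 15)/13) = 2.
  m_2 = 13*2 - 15 = 11, d_2 = (238 - 11^2)/13 = 117/13 = 9, a_2 = floor((15 + 11)/9) = 2.
  m_3 = 9*2 - 11 = 7, d_3 = (238 - 7^2)/9 = 189/9 = 21, a_3 = floor((15 + 7)/21) = 1.
  m_4 = 21*1 - 7 = 14, d_4 = (238 - 14^2)/21 = 42/21 = 2, a_4 = floor((15 + 14)/2) = 14.
  m_5 = 2*14 - 14 = 14, d_5 = (238 - 14^2)/2 = 42/2 = 21, a_5 = floor((15 + 14)/21) = 1.
  m_6 = 21*1 - 14 = 7, d_6 = (238 - 7^2)/21 = 189/21 = 9, a_6 = floor((15 + 7)/9) = 2.
  m_7 = 9*2 - 7 = 11, d_7 = (238 - 11^2)/9 = 117/9 = 13, a_7 = floor((15 + 11)/13) = 2.
  m_8 = 13*2 - 11 = 15, d_8 = (238 - 15^2)/13 = 13/13 = 1, a_8 = floor((15 + 15)/1) = 30.
  m_9 = 1*30 - 15 = 15, d_9 = (238 - 15^2)/1 = 13/1 = 13: (m_9, d_9) = (m_1, d_1) = (15, 13), so from here the quotients repeat a_1, ..., a_8; the period length is 8.
So sqrt(238) = [15; (2, 2, 1, 14, 1, 2, 2, 30)] with period length k = 8.
k is even, so the fundamental solution of x^2 - 238y^2 = 1 is (p_{k-1}, q_{k-1}) = (p_7, q_7); compute convergents through index 7.
Convergents (p_i = a_i*p_{i-1} + p_{i-2}, q_i = a_i*q_{i-1} + q_{i-2} with p_{-2}=0, p_{-1}=1, q_{-2}=1, q_{-1}=0):
  i=0: a_0=15, p_0 = 15*1 + 0 = 15, q_0 = 15*0 + 1 = 1.
  i=1: a_1=2, p_1 = 2*15 + 1 = 31, q_1 = 2*1 + 0 = 2.
  i=2: a_2=2, p_2 = 2*31 + 15 = 77, q_2 = 2*2 + 1 = 5.
  i=3: a_3=1, p_3 = 1*77 + 31 = 108, q_3 = 1*5 + 2 = 7.
  i=4: a_4=14, p_4 = 14*108 + 77 = 1589, q_4 = 14*7 + 5 = 103.
  i=5: a_5=1, p_5 = 1*1589 + 108 = 1697, q_5 = 1*103 + 7 = 110.
  i=6: a_6=2, p_6 = 2*1697 + 1589 = 4983, q_6 = 2*110 + 103 = 323.
  i=7: a_7=2, p_7 = 2*4983 + 1697 = 11663, q_7 = 2*323 + 110 = 756.
Check: 11663^2 - 238*756^2 = 136025569 - 136025568 = 1, so (x, y) = (11663, 756) solves the equation, and by the theorem it is the least positive solution.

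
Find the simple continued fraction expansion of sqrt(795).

[28; (5, 9, 5, 56)]

Write x_i = (sqrt(795) + m_i)/d_i with (m_0, d_0) = (0, 1). a_0 = floor(sqrt(795)) = 28, since 28^2 = 784 <= 795 < 841 = 29^2.
Iterate m_{i+1} = d_i*a_i - m_i, d_{i+1} = (795 - m_{i+1}^2)/d_i, a_{i+1} = floor((a_0 + m_{i+1})/d_{i+1}):
  m_1 = 1*28 - 0 = 28, d_1 = (795 - 28^2)/1 = 11/1 = 11, a_1 = floor((28 + 28)/11) = 5.
  m_2 = 11*5 - 28 = 27, d_2 = (795 - 27^2)/11 = 66/11 = 6, a_2 = floor((28 + 27)/6) = 9.
  m_3 = 6*9 - 27 = 27, d_3 = (795 - 27^2)/6 = 66/6 = 11, a_3 = floor((28 + 27)/11) = 5.
  m_4 = 11*5 - 27 = 28, d_4 = (795 - 28^2)/11 = 11/11 = 1, a_4 = floor((28 + 28)/1) = 56.
  m_5 = 1*56 - 28 = 28, d_5 = (795 - 28^2)/1 = 11/1 = 11: (m_5, d_5) = (m_1, d_1) = (28, 11), so from here the quotients repeat a_1, ..., a_4; the period length is 4.
Hence the expansion of sqrt(795) is a_0 = 28 followed by the repeating block 5, 9, 5, 56 (period 4).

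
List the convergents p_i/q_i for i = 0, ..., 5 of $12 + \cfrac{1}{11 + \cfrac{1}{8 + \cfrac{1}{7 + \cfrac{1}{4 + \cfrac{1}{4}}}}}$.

Using the convergent recurrence p_i = a_i*p_{i-1} + p_{i-2}, q_i = a_i*q_{i-1} + q_{i-2} with p_{-2}=0, p_{-1}=1, q_{-2}=1, q_{-1}=0:
  i=0: a_0=12, p_0 = 12*1 + 0 = 12, q_0 = 12*0 + 1 = 1.
  i=1: a_1=11, p_1 = 11*12 + 1 = 133, q_1 = 11*1 + 0 = 11.
  i=2: a_2=8, p_2 = 8*133 + 12 = 1076, q_2 = 8*11 + 1 = 89.
  i=3: a_3=7, p_3 = 7*1076 + 133 = 7665, q_3 = 7*89 + 11 = 634.
  i=4: a_4=4, p_4 = 4*7665 + 1076 = 31736, q_4 = 4*634 + 89 = 2625.
  i=5: a_5=4, p_5 = 4*31736 + 7665 = 134609, q_5 = 4*2625 + 634 = 11134.

12/1, 133/11, 1076/89, 7665/634, 31736/2625, 134609/11134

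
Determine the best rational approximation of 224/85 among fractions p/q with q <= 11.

Expand x = 224/85 as a continued fraction with the Euclidean algorithm:
  224 = 2*85 + 54, so a_0 = 2.
  85 = 1*54 + 31, so a_1 = 1.
  54 = 1*31 + 23, so a_2 = 1.
  31 = 1*23 + 8, so a_3 = 1.
  23 = 2*8 + 7, so a_4 = 2.
  8 = 1*7 + 1, so a_5 = 1.
  7 = 7*1 + 0, so a_6 = 7.
so x = [2; 1, 1, 1, 2, 1, 7].
Convergents (p_i = a_i*p_{i-1} + p_{i-2}, q_i = a_i*q_{i-1} + q_{i-2} with p_{-2}=0, p_{-1}=1, q_{-2}=1, q_{-1}=0), until the denominator exceeds 11:
  i=0: a_0=2, p_0 = 2*1 + 0 = 2, q_0 = 2*0 + 1 = 1.
  i=1: a_1=1, p_1 = 1*2 + 1 = 3, q_1 = 1*1 + 0 = 1.
  i=2: a_2=1, p_2 = 1*3 + 2 = 5, q_2 = 1*1 + 1 = 2.
  i=3: a_3=1, p_3 = 1*5 + 3 = 8, q_3 = 1*2 + 1 = 3.
  i=4: a_4=2, p_4 = 2*8 + 5 = 21, q_4 = 2*3 + 2 = 8.
  i=5: a_5=1, p_5 = 1*21 + 8 = 29, q_5 = 1*8 + 3 = 11.
  i=6: a_6=7, p_6 = 7*29 + 21 = 224, q_6 = 7*11 + 8 = 85.
q_6 = 85 > 11, so the last convergent with denominator <= 11 is p_5/q_5 = 29/11.
The closest fraction with denominator <= 11 is either p_5/q_5 or the intermediate fraction (k*p_5 + p_4)/(k*q_5 + q_4) with the largest k >= 1 whose denominator stays <= 11; these approach x as k grows, and every other convergent or intermediate fraction in range is farther away.
Largest k: floor((11 - q_4)/q_5) = floor((11 - 8)/11) = 0.
Since k = 0, no intermediate fraction beyond p_5/q_5 has denominator <= 11, so the convergent 29/11 is the closest (its error is |224*11 - 29*85|/(85*11) = 1/935).

29/11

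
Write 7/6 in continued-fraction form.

Run the Euclidean algorithm on 7 and 6; the successive quotients are the partial quotients a_0, a_1, ... (each step inverts the fractional part left over by the previous one):
  7 = 1*6 + 1, so a_0 = 1.
  6 = 6*1 + 0, so a_1 = 6.
The remainder reaches 0 after 2 divisions, so the expansion has 2 partial quotients, read off in order.

[1; 6]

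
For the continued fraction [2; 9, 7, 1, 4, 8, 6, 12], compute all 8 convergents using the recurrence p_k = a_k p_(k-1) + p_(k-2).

Using the convergent recurrence p_i = a_i*p_{i-1} + p_{i-2}, q_i = a_i*q_{i-1} + q_{i-2} with p_{-2}=0, p_{-1}=1, q_{-2}=1, q_{-1}=0:
  i=0: a_0=2, p_0 = 2*1 + 0 = 2, q_0 = 2*0 + 1 = 1.
  i=1: a_1=9, p_1 = 9*2 + 1 = 19, q_1 = 9*1 + 0 = 9.
  i=2: a_2=7, p_2 = 7*19 + 2 = 135, q_2 = 7*9 + 1 = 64.
  i=3: a_3=1, p_3 = 1*135 + 19 = 154, q_3 = 1*64 + 9 = 73.
  i=4: a_4=4, p_4 = 4*154 + 135 = 751, q_4 = 4*73 + 64 = 356.
  i=5: a_5=8, p_5 = 8*751 + 154 = 6162, q_5 = 8*356 + 73 = 2921.
  i=6: a_6=6, p_6 = 6*6162 + 751 = 37723, q_6 = 6*2921 + 356 = 17882.
  i=7: a_7=12, p_7 = 12*37723 + 6162 = 458838, q_7 = 12*17882 + 2921 = 217505.

2/1, 19/9, 135/64, 154/73, 751/356, 6162/2921, 37723/17882, 458838/217505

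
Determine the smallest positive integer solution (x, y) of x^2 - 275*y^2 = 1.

First expand sqrt(275) as a continued fraction. With x_i = (sqrt(275) + m_i)/d_i and (m_0, d_0) = (0, 1): a_0 = floor(sqrt(275)) = 16, since 16^2 = 256 <= 275 < 289 = 17^2.
Iterate m_{i+1} = d_i*a_i - m_i, d_{i+1} = (275 - m_{i+1}^2)/d_i, a_{i+1} = floor((a_0 + m_{i+1})/d_{i+1}):
  m_1 = 1*16 - 0 = 16, d_1 = (275 - 16^2)/1 = 19/1 = 19, a_1 = floor((16 + 16)/19) = 1.
  m_2 = 19*1 - 16 = 3, d_2 = (275 - 3^2)/19 = 266/19 = 14, a_2 = floor((16 + 3)/14) = 1.
  m_3 = 14*1 - 3 = 11, d_3 = (275 - 11^2)/14 = 154/14 = 11, a_3 = floor((16 + 11)/11) = 2.
  m_4 = 11*2 - 11 = 11, d_4 = (275 - 11^2)/11 = 154/11 = 14, a_4 = floor((16 + 11)/14) = 1.
  m_5 = 14*1 - 11 = 3, d_5 = (275 - 3^2)/14 = 266/14 = 19, a_5 = floor((16 + 3)/19) = 1.
  m_6 = 19*1 - 3 = 16, d_6 = (275 - 16^2)/19 = 19/19 = 1, a_6 = floor((16 + 16)/1) = 32.
  m_7 = 1*32 - 16 = 16, d_7 = (275 - 16^2)/1 = 19/1 = 19: (m_7, d_7) = (m_1, d_1) = (16, 19), so from here the quotients repeat a_1, ..., a_6; the period length is 6.
So sqrt(275) = [16; (1, 1, 2, 1, 1, 32)] with period length k = 6.
k is even, so the fundamental solution of x^2 - 275y^2 = 1 is (p_{k-1}, q_{k-1}) = (p_5, q_5); compute convergents through index 5.
Convergents (p_i = a_i*p_{i-1} + p_{i-2}, q_i = a_i*q_{i-1} + q_{i-2} with p_{-2}=0, p_{-1}=1, q_{-2}=1, q_{-1}=0):
  i=0: a_0=16, p_0 = 16*1 + 0 = 16, q_0 = 16*0 + 1 = 1.
  i=1: a_1=1, p_1 = 1*16 + 1 = 17, q_1 = 1*1 + 0 = 1.
  i=2: a_2=1, p_2 = 1*17 + 16 = 33, q_2 = 1*1 + 1 = 2.
  i=3: a_3=2, p_3 = 2*33 + 17 = 83, q_3 = 2*2 + 1 = 5.
  i=4: a_4=1, p_4 = 1*83 + 33 = 116, q_4 = 1*5 + 2 = 7.
  i=5: a_5=1, p_5 = 1*116 + 83 = 199, q_5 = 1*7 + 5 = 12.
Check: 199^2 - 275*12^2 = 39601 - 39600 = 1, so (x, y) = (199, 12) solves the equation, and by the theorem it is the least positive solution.

(x, y) = (199, 12)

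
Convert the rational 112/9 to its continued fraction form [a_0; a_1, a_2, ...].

Run the Euclidean algorithm on 112 and 9; the successive quotients are the partial quotients a_0, a_1, ... (each step inverts the fractional part left over by the previous one):
  112 = 12*9 + 4, so a_0 = 12.
  9 = 2*4 + 1, so a_1 = 2.
  4 = 4*1 + 0, so a_2 = 4.
The remainder reaches 0 after 3 divisions, so the expansion has 3 partial quotients, read off in order.

[12; 2, 4]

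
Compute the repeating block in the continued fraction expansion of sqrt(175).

Write x_i = (sqrt(175) + m_i)/d_i with (m_0, d_0) = (0, 1). a_0 = floor(sqrt(175)) = 13, since 13^2 = 169 <= 175 < 196 = 14^2.
Iterate m_{i+1} = d_i*a_i - m_i, d_{i+1} = (175 - m_{i+1}^2)/d_i, a_{i+1} = floor((a_0 + m_{i+1})/d_{i+1}):
  m_1 = 1*13 - 0 = 13, d_1 = (175 - 13^2)/1 = 6/1 = 6, a_1 = floor((13 + 13)/6) = 4.
  m_2 = 6*4 - 13 = 11, d_2 = (175 - 11^2)/6 = 54/6 = 9, a_2 = floor((13 + 11)/9) = 2.
  m_3 = 9*2 - 11 = 7, d_3 = (175 - 7^2)/9 = 126/9 = 14, a_3 = floor((13 + 7)/14) = 1.
  m_4 = 14*1 - 7 = 7, d_4 = (175 - 7^2)/14 = 126/14 = 9, a_4 = floor((13 + 7)/9) = 2.
  m_5 = 9*2 - 7 = 11, d_5 = (175 - 11^2)/9 = 54/9 = 6, a_5 = floor((13 + 11)/6) = 4.
  m_6 = 6*4 - 11 = 13, d_6 = (175 - 13^2)/6 = 6/6 = 1, a_6 = floor((13 + 13)/1) = 26.
  m_7 = 1*26 - 13 = 13, d_7 = (175 - 13^2)/1 = 6/1 = 6: (m_7, d_7) = (m_1, d_1) = (13, 6), so from here the quotients repeat a_1, ..., a_6; the period length is 6.
Hence the expansion of sqrt(175) is a_0 = 13 followed by the repeating block 4, 2, 1, 2, 4, 26 (period 6).

[13; (4, 2, 1, 2, 4, 26)]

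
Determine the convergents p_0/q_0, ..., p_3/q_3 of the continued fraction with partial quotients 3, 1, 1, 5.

3/1, 4/1, 7/2, 39/11

Using the convergent recurrence p_i = a_i*p_{i-1} + p_{i-2}, q_i = a_i*q_{i-1} + q_{i-2} with p_{-2}=0, p_{-1}=1, q_{-2}=1, q_{-1}=0:
  i=0: a_0=3, p_0 = 3*1 + 0 = 3, q_0 = 3*0 + 1 = 1.
  i=1: a_1=1, p_1 = 1*3 + 1 = 4, q_1 = 1*1 + 0 = 1.
  i=2: a_2=1, p_2 = 1*4 + 3 = 7, q_2 = 1*1 + 1 = 2.
  i=3: a_3=5, p_3 = 5*7 + 4 = 39, q_3 = 5*2 + 1 = 11.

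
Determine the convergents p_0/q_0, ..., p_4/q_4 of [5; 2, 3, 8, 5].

Using the convergent recurrence p_i = a_i*p_{i-1} + p_{i-2}, q_i = a_i*q_{i-1} + q_{i-2} with p_{-2}=0, p_{-1}=1, q_{-2}=1, q_{-1}=0:
  i=0: a_0=5, p_0 = 5*1 + 0 = 5, q_0 = 5*0 + 1 = 1.
  i=1: a_1=2, p_1 = 2*5 + 1 = 11, q_1 = 2*1 + 0 = 2.
  i=2: a_2=3, p_2 = 3*11 + 5 = 38, q_2 = 3*2 + 1 = 7.
  i=3: a_3=8, p_3 = 8*38 + 11 = 315, q_3 = 8*7 + 2 = 58.
  i=4: a_4=5, p_4 = 5*315 + 38 = 1613, q_4 = 5*58 + 7 = 297.

5/1, 11/2, 38/7, 315/58, 1613/297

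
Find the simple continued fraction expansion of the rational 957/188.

Run the Euclidean algorithm on 957 and 188; the successive quotients are the partial quotients a_0, a_1, ... (each step inverts the fractional part left over by the previous one):
  957 = 5*188 + 17, so a_0 = 5.
  188 = 11*17 + 1, so a_1 = 11.
  17 = 17*1 + 0, so a_2 = 17.
The remainder reaches 0 after 3 divisions, so the expansion has 3 partial quotients, read off in order.

[5; 11, 17]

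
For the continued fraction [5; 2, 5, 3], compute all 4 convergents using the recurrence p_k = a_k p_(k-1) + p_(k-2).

Using the convergent recurrence p_i = a_i*p_{i-1} + p_{i-2}, q_i = a_i*q_{i-1} + q_{i-2} with p_{-2}=0, p_{-1}=1, q_{-2}=1, q_{-1}=0:
  i=0: a_0=5, p_0 = 5*1 + 0 = 5, q_0 = 5*0 + 1 = 1.
  i=1: a_1=2, p_1 = 2*5 + 1 = 11, q_1 = 2*1 + 0 = 2.
  i=2: a_2=5, p_2 = 5*11 + 5 = 60, q_2 = 5*2 + 1 = 11.
  i=3: a_3=3, p_3 = 3*60 + 11 = 191, q_3 = 3*11 + 2 = 35.

5/1, 11/2, 60/11, 191/35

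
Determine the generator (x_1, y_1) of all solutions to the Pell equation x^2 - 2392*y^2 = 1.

(x, y) = (1574351, 32190)

First expand sqrt(2392) as a continued fraction. With x_i = (sqrt(2392) + m_i)/d_i and (m_0, d_0) = (0, 1): a_0 = floor(sqrt(2392)) = 48, since 48^2 = 2304 <= 2392 < 2401 = 49^2.
Iterate m_{i+1} = d_i*a_i - m_i, d_{i+1} = (2392 - m_{i+1}^2)/d_i, a_{i+1} = floor((a_0 + m_{i+1})/d_{i+1}):
  m_1 = 1*48 - 0 = 48, d_1 = (2392 - 48^2)/1 = 88/1 = 88, a_1 = floor((48 + 48)/88) = 1.
  m_2 = 88*1 - 48 = 40, d_2 = (2392 - 40^2)/88 = 792/88 = 9, a_2 = floor((48 + 40)/9) = 9.
  m_3 = 9*9 - 40 = 41, d_3 = (2392 - 41^2)/9 = 711/9 = 79, a_3 = floor((48 + 41)/79) = 1.
  m_4 = 79*1 - 41 = 38, d_4 = (2392 - 38^2)/79 = 948/79 = 12, a_4 = floor((48 + 38)/12) = 7.
  m_5 = 12*7 - 38 = 46, d_5 = (2392 - 46^2)/12 = 276/12 = 23, a_5 = floor((48 + 46)/23) = 4.
  m_6 = 23*4 - 46 = 46, d_6 = (2392 - 46^2)/23 = 276/23 = 12, a_6 = floor((48 + 46)/12) = 7.
  m_7 = 12*7 - 46 = 38, d_7 = (2392 - 38^2)/12 = 948/12 = 79, a_7 = floor((48 + 38)/79) = 1.
  m_8 = 79*1 - 38 = 41, d_8 = (2392 - 41^2)/79 = 711/79 = 9, a_8 = floor((48 + 41)/9) = 9.
  m_9 = 9*9 - 41 = 40, d_9 = (2392 - 40^2)/9 = 792/9 = 88, a_9 = floor((48 + 40)/88) = 1.
  m_10 = 88*1 - 40 = 48, d_10 = (2392 - 48^2)/88 = 88/88 = 1, a_10 = floor((48 + 48)/1) = 96.
  m_11 = 1*96 - 48 = 48, d_11 = (2392 - 48^2)/1 = 88/1 = 88: (m_11, d_11) = (m_1, d_1) = (48, 88), so from here the quotients repeat a_1, ..., a_10; the period length is 10.
So sqrt(2392) = [48; (1, 9, 1, 7, 4, 7, 1, 9, 1, 96)] with period length k = 10.
k is even, so the fundamental solution of x^2 - 2392y^2 = 1 is (p_{k-1}, q_{k-1}) = (p_9, q_9); compute convergents through index 9.
Convergents (p_i = a_i*p_{i-1} + p_{i-2}, q_i = a_i*q_{i-1} + q_{i-2} with p_{-2}=0, p_{-1}=1, q_{-2}=1, q_{-1}=0):
  i=0: a_0=48, p_0 = 48*1 + 0 = 48, q_0 = 48*0 + 1 = 1.
  i=1: a_1=1, p_1 = 1*48 + 1 = 49, q_1 = 1*1 + 0 = 1.
  i=2: a_2=9, p_2 = 9*49 + 48 = 489, q_2 = 9*1 + 1 = 10.
  i=3: a_3=1, p_3 = 1*489 + 49 = 538, q_3 = 1*10 + 1 = 11.
  i=4: a_4=7, p_4 = 7*538 + 489 = 4255, q_4 = 7*11 + 10 = 87.
  i=5: a_5=4, p_5 = 4*4255 + 538 = 17558, q_5 = 4*87 + 11 = 359.
  i=6: a_6=7, p_6 = 7*17558 + 4255 = 127161, q_6 = 7*359 + 87 = 2600.
  i=7: a_7=1, p_7 = 1*127161 + 17558 = 144719, q_7 = 1*2600 + 359 = 2959.
  i=8: a_8=9, p_8 = 9*144719 + 127161 = 1429632, q_8 = 9*2959 + 2600 = 29231.
  i=9: a_9=1, p_9 = 1*1429632 + 144719 = 1574351, q_9 = 1*29231 + 2959 = 32190.
Check: 1574351^2 - 2392*32190^2 = 2478581071201 - 2478581071200 = 1, so (x, y) = (1574351, 32190) solves the equation, and by the theorem it is the least positive solution.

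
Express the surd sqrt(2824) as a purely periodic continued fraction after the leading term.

[53; (7, 13, 7, 106)]

Write x_i = (sqrt(2824) + m_i)/d_i with (m_0, d_0) = (0, 1). a_0 = floor(sqrt(2824)) = 53, since 53^2 = 2809 <= 2824 < 2916 = 54^2.
Iterate m_{i+1} = d_i*a_i - m_i, d_{i+1} = (2824 - m_{i+1}^2)/d_i, a_{i+1} = floor((a_0 + m_{i+1})/d_{i+1}):
  m_1 = 1*53 - 0 = 53, d_1 = (2824 - 53^2)/1 = 15/1 = 15, a_1 = floor((53 + 53)/15) = 7.
  m_2 = 15*7 - 53 = 52, d_2 = (2824 - 52^2)/15 = 120/15 = 8, a_2 = floor((53 + 52)/8) = 13.
  m_3 = 8*13 - 52 = 52, d_3 = (2824 - 52^2)/8 = 120/8 = 15, a_3 = floor((53 + 52)/15) = 7.
  m_4 = 15*7 - 52 = 53, d_4 = (2824 - 53^2)/15 = 15/15 = 1, a_4 = floor((53 + 53)/1) = 106.
  m_5 = 1*106 - 53 = 53, d_5 = (2824 - 53^2)/1 = 15/1 = 15: (m_5, d_5) = (m_1, d_1) = (53, 15), so from here the quotients repeat a_1, ..., a_4; the period length is 4.
Hence the expansion of sqrt(2824) is a_0 = 53 followed by the repeating block 7, 13, 7, 106 (period 4).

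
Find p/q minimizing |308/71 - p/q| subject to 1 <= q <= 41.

Expand x = 308/71 as a continued fraction with the Euclidean algorithm:
  308 = 4*71 + 24, so a_0 = 4.
  71 = 2*24 + 23, so a_1 = 2.
  24 = 1*23 + 1, so a_2 = 1.
  23 = 23*1 + 0, so a_3 = 23.
so x = [4; 2, 1, 23].
Convergents (p_i = a_i*p_{i-1} + p_{i-2}, q_i = a_i*q_{i-1} + q_{i-2} with p_{-2}=0, p_{-1}=1, q_{-2}=1, q_{-1}=0), until the denominator exceeds 41:
  i=0: a_0=4, p_0 = 4*1 + 0 = 4, q_0 = 4*0 + 1 = 1.
  i=1: a_1=2, p_1 = 2*4 + 1 = 9, q_1 = 2*1 + 0 = 2.
  i=2: a_2=1, p_2 = 1*9 + 4 = 13, q_2 = 1*2 + 1 = 3.
  i=3: a_3=23, p_3 = 23*13 + 9 = 308, q_3 = 23*3 + 2 = 71.
q_3 = 71 > 41, so the last convergent with denominator <= 41 is p_2/q_2 = 13/3.
The closest fraction with denominator <= 41 is either p_2/q_2 or the intermediate fraction (k*p_2 + p_1)/(k*q_2 + q_1) with the largest k >= 1 whose denominator stays <= 41; these approach x as k grows, and every other convergent or intermediate fraction in range is farther away.
Largest k: floor((41 - q_1)/q_2) = floor((41 - 2)/3) = 13.
That gives (13*13 + 9)/(13*3 + 2) = 178/41.
Compare the errors: |x - 13/3| = |308*3 - 13*71|/(71*3) = 1/213, and |x - 178/41| = |308*41 - 178*71|/(71*41) = 10/2911.
Cross-multiplying, 10*213 = 2130 < 2911 = 1*2911, so 10/2911 is smaller: the intermediate fraction 178/41 is closer to x than 13/3.

178/41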